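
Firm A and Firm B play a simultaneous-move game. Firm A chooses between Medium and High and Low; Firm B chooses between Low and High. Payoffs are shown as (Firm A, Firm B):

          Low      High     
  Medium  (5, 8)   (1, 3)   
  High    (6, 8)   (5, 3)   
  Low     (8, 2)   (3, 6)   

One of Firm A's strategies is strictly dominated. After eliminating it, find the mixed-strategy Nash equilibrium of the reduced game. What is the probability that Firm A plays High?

p = 4/9

Firm A's strategy Medium is strictly dominated by Low: 8 > 5 and 3 > 1. Eliminate Medium.
Firm A's mix must leave Firm B indifferent between Low and High.
  Firm B's payoff from Low: p·8 + (1−p)·2 = 6p + 2
  Firm B's payoff from High: p·3 + (1−p)·6 = -3p + 6
  6p + 2 = -3p + 6  ⇒  9p = 4  ⇒  p = 4/9.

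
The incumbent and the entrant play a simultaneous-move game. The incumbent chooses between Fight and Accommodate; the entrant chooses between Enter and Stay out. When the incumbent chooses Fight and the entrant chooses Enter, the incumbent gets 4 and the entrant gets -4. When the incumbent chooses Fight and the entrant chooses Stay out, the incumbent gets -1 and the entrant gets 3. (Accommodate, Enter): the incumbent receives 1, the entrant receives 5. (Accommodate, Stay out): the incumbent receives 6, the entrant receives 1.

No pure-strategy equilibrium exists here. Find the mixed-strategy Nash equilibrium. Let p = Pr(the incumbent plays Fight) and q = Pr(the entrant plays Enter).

Set the entrant's expected payoff from Enter equal to that from Stay out:
  the entrant's payoff from Enter: p·(-4) + (1−p)·5 = -9p + 5
  the entrant's payoff from Stay out: p·3 + (1−p)·1 = 2p + 1
  -9p + 5 = 2p + 1  ⇒  -11p = -4  ⇒  p = 4/11.
The entrant's mix must leave the incumbent indifferent between Fight and Accommodate.
  the incumbent's payoff from Fight: q·4 + (1−q)·(-1) = 5q - 1
  the incumbent's payoff from Accommodate: q·1 + (1−q)·6 = -5q + 6
  5q - 1 = -5q + 6  ⇒  10q = 7  ⇒  q = 7/10.

p = 4/11, q = 7/10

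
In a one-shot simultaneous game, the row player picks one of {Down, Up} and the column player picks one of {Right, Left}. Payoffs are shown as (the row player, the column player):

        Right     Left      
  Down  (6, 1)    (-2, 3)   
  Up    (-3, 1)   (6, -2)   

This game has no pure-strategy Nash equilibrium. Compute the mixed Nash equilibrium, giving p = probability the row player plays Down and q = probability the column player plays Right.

For the column player to be willing to mix, the column player must be indifferent between Right and Left, which pins down the row player's mix.
  the column player's payoff from Right: p·1 + (1−p)·1 = 1
  the column player's payoff from Left: p·3 + (1−p)·(-2) = 5p - 2
  1 = 5p - 2  ⇒  -5p = -3  ⇒  p = 3/5.
The row player's indifference between Down and Up determines the column player's mixing probability q:
  the row player's expected payoff from Down: q·6 + (1−q)·(-2) = 8q - 2
  the row player's expected payoff from Up: q·(-3) + (1−q)·6 = -9q + 6
  8q - 2 = -9q + 6  ⇒  17q = 8  ⇒  q = 8/17.

p = 3/5, q = 8/17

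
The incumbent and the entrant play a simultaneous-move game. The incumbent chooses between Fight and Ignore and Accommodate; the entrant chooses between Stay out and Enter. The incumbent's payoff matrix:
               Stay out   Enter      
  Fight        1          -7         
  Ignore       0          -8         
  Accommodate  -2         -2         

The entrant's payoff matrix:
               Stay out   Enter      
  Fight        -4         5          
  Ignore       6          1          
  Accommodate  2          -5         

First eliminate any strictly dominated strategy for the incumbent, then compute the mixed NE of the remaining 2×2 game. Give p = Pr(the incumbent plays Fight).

The incumbent's strategy Ignore is strictly dominated by Fight: 1 > 0 and -7 > -8. Eliminate Ignore.
The entrant's indifference between Stay out and Enter determines the incumbent's mixing probability p:
  the entrant's payoff from Stay out: p·(-4) + (1−p)·2 = -6p + 2
  the entrant's payoff from Enter: p·5 + (1−p)·(-5) = 10p - 5
  -6p + 2 = 10p - 5  ⇒  -16p = -7  ⇒  p = 7/16.

p = 7/16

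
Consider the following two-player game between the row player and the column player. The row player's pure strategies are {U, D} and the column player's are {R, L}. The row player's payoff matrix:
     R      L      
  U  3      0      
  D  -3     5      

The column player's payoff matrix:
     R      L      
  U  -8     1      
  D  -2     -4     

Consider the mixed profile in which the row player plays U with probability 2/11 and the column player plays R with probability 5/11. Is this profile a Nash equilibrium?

Check the column player's indifference given the row player's mix p = 2/11:
  payoff from R = -34/11; payoff from L = -34/11 — equal.
Check the row player's indifference given the column player's mix q = 5/11:
  payoff from U = 15/11; payoff from D = 15/11 — equal.
Both players are indifferent, so neither can profitably deviate.

Yes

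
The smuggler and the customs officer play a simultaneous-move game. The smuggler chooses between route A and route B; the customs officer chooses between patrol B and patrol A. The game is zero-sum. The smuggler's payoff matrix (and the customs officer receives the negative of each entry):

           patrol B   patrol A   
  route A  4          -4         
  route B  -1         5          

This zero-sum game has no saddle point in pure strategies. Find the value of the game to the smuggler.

In a mixed equilibrium the smuggler is indifferent between route A and route B; this condition fixes q.
  the smuggler's payoff to route A: q·4 + (1−q)·(-4) = 8q - 4
  the smuggler's payoff to route B: q·(-1) + (1−q)·5 = -6q + 5
  8q - 4 = -6q + 5  ⇒  14q = 9  ⇒  q = 9/14.
The value is the smuggler's expected payoff against this mix (using route A): (9/14)·4 + (5/14)·(-4) = 8/7.

v = 8/7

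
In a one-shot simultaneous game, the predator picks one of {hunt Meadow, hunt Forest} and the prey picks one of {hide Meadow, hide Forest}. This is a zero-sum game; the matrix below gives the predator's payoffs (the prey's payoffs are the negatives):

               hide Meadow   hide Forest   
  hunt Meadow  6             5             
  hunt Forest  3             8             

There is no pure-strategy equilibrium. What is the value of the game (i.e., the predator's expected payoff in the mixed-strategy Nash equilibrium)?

The predator's indifference between hunt Meadow and hunt Forest determines the prey's mixing probability q:
  the predator's payoff from hunt Meadow: q·6 + (1−q)·5 = q + 5
  the predator's payoff from hunt Forest: q·3 + (1−q)·8 = -5q + 8
  q + 5 = -5q + 8  ⇒  6q = 3  ⇒  q = 1/2.
The value is the predator's expected payoff against this mix (using hunt Meadow): (1/2)·6 + (1/2)·5 = 11/2.

v = 11/2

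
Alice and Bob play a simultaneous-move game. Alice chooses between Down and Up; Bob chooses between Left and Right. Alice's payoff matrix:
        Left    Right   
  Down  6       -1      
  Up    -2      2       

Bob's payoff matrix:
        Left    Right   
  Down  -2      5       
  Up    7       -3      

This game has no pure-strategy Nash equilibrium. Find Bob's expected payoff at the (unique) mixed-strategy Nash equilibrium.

29/17

Set Bob's expected payoff from Left equal to that from Right:
  Bob's payoff from Left: p·(-2) + (1−p)·7 = -9p + 7
  Bob's payoff from Right: p·5 + (1−p)·(-3) = 8p - 3
  -9p + 7 = 8p - 3  ⇒  -17p = -10  ⇒  p = 10/17.
At equilibrium Bob is indifferent across columns, so Bob's payoff equals the payoff from Left: (10/17)·(-2) + (7/17)·7 = 29/17.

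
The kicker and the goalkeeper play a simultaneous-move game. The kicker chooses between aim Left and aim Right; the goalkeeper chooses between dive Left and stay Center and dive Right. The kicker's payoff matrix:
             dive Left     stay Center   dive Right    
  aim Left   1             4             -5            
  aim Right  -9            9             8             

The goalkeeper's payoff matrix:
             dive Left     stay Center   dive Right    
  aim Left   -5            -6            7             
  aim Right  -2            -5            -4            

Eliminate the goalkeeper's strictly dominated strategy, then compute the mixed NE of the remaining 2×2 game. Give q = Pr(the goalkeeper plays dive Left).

The goalkeeper's strategy stay Center is strictly dominated by dive Left: -5 > -6 and -2 > -5. Eliminate stay Center.
The kicker's indifference between aim Left and aim Right determines the goalkeeper's mixing probability q:
  the kicker's expected payoff from aim Left: q·1 + (1−q)·(-5) = 6q - 5
  the kicker's expected payoff from aim Right: q·(-9) + (1−q)·8 = -17q + 8
  6q - 5 = -17q + 8  ⇒  23q = 13  ⇒  q = 13/23.

q = 13/23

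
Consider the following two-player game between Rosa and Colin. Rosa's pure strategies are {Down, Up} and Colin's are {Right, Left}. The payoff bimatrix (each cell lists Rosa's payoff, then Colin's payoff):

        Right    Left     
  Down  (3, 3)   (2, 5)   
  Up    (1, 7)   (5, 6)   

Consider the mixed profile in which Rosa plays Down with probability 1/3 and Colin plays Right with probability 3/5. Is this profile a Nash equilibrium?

Check Colin's indifference given Rosa's mix p = 1/3:
  payoff from Right = 17/3; payoff from Left = 17/3 — equal.
Check Rosa's indifference given Colin's mix q = 3/5:
  payoff from Down = 13/5; payoff from Up = 13/5 — equal.
Both players are indifferent, so neither can profitably deviate.

Yes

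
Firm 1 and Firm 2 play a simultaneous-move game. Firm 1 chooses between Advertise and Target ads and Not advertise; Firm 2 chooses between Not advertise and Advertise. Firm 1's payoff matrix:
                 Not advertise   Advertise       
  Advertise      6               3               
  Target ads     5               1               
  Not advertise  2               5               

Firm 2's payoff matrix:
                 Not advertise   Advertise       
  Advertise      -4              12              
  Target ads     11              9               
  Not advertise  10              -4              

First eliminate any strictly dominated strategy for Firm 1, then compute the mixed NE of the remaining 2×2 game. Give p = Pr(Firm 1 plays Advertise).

p = 7/15

Firm 1's strategy Target ads is strictly dominated by Advertise: 6 > 5 and 3 > 1. Eliminate Target ads.
For Firm 2 to be willing to mix, Firm 2 must be indifferent between Not advertise and Advertise, which pins down Firm 1's mix.
  Firm 2's expected payoff from Not advertise: p·(-4) + (1−p)·10 = -14p + 10
  Firm 2's expected payoff from Advertise: p·12 + (1−p)·(-4) = 16p - 4
  -14p + 10 = 16p - 4  ⇒  -30p = -14  ⇒  p = 7/15.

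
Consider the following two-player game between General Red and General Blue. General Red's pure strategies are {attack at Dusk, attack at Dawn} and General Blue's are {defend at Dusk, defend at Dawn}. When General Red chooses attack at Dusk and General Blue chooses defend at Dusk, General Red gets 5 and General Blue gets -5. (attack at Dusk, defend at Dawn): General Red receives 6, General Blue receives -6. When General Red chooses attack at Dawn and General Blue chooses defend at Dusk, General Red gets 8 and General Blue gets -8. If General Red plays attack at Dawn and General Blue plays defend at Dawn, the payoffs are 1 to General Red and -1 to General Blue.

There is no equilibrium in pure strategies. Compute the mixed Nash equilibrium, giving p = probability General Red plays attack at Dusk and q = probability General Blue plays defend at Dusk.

General Blue's indifference between defend at Dusk and defend at Dawn determines General Red's mixing probability p:
  General Blue's payoff from defend at Dusk: p·(-5) + (1−p)·(-8) = 3p - 8
  General Blue's payoff from defend at Dawn: p·(-6) + (1−p)·(-1) = -5p - 1
  3p - 8 = -5p - 1  ⇒  8p = 7  ⇒  p = 7/8.
Set General Red's expected payoff from attack at Dusk equal to that from attack at Dawn:
  General Red's payoff to attack at Dusk: q·5 + (1−q)·6 = -q + 6
  General Red's payoff to attack at Dawn: q·8 + (1−q)·1 = 7q + 1
  -q + 6 = 7q + 1  ⇒  -8q = -5  ⇒  q = 5/8.

p = 7/8, q = 5/8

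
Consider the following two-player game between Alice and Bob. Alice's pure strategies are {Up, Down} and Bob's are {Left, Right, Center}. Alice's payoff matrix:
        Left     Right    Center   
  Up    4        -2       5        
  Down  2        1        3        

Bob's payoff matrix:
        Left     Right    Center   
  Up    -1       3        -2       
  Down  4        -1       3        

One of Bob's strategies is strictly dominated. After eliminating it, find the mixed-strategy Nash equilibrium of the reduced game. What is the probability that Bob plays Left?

Bob's strategy Center is strictly dominated by Left: -1 > -2 and 4 > 3. Eliminate Center.
Set Alice's expected payoff from Up equal to that from Down:
  Alice's payoff from Up: q·4 + (1−q)·(-2) = 6q - 2
  Alice's payoff from Down: q·2 + (1−q)·1 = q + 1
  6q - 2 = q + 1  ⇒  5q = 3  ⇒  q = 3/5.

q = 3/5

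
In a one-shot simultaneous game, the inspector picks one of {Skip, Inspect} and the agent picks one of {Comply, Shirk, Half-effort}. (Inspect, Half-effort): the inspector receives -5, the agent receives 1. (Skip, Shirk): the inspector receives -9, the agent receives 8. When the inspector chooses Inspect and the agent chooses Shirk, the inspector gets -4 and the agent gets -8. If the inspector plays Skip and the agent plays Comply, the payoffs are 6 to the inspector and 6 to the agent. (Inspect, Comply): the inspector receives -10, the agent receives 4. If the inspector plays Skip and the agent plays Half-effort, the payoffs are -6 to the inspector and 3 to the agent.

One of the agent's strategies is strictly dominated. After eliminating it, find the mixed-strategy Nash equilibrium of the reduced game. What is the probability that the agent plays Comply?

q = 5/21

The agent's strategy Half-effort is strictly dominated by Comply: 6 > 3 and 4 > 1. Eliminate Half-effort.
For the inspector to be willing to mix, the inspector must be indifferent between Skip and Inspect, which pins down the agent's mix.
  the inspector's expected payoff from Skip: q·6 + (1−q)·(-9) = 15q - 9
  the inspector's expected payoff from Inspect: q·(-10) + (1−q)·(-4) = -6q - 4
  15q - 9 = -6q - 4  ⇒  21q = 5  ⇒  q = 5/21.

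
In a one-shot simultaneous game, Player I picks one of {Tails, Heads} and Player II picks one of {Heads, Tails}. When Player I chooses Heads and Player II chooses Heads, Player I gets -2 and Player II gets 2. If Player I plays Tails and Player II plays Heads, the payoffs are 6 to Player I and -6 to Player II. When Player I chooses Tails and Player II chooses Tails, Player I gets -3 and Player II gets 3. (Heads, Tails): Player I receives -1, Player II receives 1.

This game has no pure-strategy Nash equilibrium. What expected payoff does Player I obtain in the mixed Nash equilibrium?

-6/5

Player I's indifference between Tails and Heads determines Player II's mixing probability q:
  Player I's payoff to Tails: q·6 + (1−q)·(-3) = 9q - 3
  Player I's payoff to Heads: q·(-2) + (1−q)·(-1) = -q - 1
  9q - 3 = -q - 1  ⇒  10q = 2  ⇒  q = 1/5.
At equilibrium Player I is indifferent across rows, so Player I's payoff equals the payoff from Tails: (1/5)·6 + (4/5)·(-3) = -6/5.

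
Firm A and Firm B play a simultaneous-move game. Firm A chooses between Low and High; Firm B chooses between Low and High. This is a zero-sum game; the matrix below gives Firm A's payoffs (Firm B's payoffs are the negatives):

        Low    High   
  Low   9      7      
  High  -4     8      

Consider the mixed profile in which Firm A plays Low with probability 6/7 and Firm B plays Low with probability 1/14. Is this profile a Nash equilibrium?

Yes

Check Firm B's indifference given Firm A's mix p = 6/7:
  payoff from Low = -50/7; payoff from High = -50/7 — equal.
Check Firm A's indifference given Firm B's mix q = 1/14:
  payoff from Low = 50/7; payoff from High = 50/7 — equal.
Both players are indifferent, so neither can profitably deviate.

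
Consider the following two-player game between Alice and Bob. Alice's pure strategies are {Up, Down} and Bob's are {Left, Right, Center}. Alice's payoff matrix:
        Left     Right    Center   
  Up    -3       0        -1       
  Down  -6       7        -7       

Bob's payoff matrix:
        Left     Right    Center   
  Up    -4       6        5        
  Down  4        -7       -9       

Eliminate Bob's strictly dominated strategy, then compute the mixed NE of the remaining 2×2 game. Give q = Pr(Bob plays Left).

Bob's strategy Center is strictly dominated by Right: 6 > 5 and -7 > -9. Eliminate Center.
Set Alice's expected payoff from Up equal to that from Down:
  Alice's payoff to Up: q·(-3) + (1−q)·0 = -3q
  Alice's payoff to Down: q·(-6) + (1−q)·7 = -13q + 7
  -3q = -13q + 7  ⇒  10q = 7  ⇒  q = 7/10.

q = 7/10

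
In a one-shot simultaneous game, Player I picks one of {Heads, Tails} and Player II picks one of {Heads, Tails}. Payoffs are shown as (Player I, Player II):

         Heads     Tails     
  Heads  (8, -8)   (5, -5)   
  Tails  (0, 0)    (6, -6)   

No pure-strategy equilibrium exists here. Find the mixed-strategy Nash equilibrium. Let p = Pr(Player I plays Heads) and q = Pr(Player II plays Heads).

Set Player II's expected payoff from Heads equal to that from Tails:
  Player II's payoff from Heads: p·(-8) + (1−p)·0 = -8p
  Player II's payoff from Tails: p·(-5) + (1−p)·(-6) = p - 6
  -8p = p - 6  ⇒  -9p = -6  ⇒  p = 2/3.
In a mixed equilibrium Player I is indifferent between Heads and Tails; this condition fixes q.
  Player I's expected payoff from Heads: q·8 + (1−q)·5 = 3q + 5
  Player I's expected payoff from Tails: q·0 + (1−q)·6 = -6q + 6
  3q + 5 = -6q + 6  ⇒  9q = 1  ⇒  q = 1/9.

p = 2/3, q = 1/9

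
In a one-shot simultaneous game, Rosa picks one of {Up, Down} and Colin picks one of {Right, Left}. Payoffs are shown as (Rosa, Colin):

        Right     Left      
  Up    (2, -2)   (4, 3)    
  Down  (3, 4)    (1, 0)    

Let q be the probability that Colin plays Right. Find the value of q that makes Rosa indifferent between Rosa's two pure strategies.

Set Rosa's expected payoff from Up equal to that from Down:
  Rosa's expected payoff from Up: q·2 + (1−q)·4 = -2q + 4
  Rosa's expected payoff from Down: q·3 + (1−q)·1 = 2q + 1
  -2q + 4 = 2q + 1  ⇒  -4q = -3  ⇒  q = 3/4.

q = 3/4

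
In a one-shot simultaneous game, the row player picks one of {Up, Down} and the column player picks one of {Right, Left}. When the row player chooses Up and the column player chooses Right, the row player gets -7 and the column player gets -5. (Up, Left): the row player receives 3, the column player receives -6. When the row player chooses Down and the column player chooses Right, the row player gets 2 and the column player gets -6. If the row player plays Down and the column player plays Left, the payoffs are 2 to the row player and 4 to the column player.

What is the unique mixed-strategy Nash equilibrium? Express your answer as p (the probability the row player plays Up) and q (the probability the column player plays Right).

p = 10/11, q = 1/10

The column player's indifference between Right and Left determines the row player's mixing probability p:
  the column player's payoff from Right: p·(-5) + (1−p)·(-6) = p - 6
  the column player's payoff from Left: p·(-6) + (1−p)·4 = -10p + 4
  p - 6 = -10p + 4  ⇒  11p = 10  ⇒  p = 10/11.
Set the row player's expected payoff from Up equal to that from Down:
  the row player's payoff to Up: q·(-7) + (1−q)·3 = -10q + 3
  the row player's payoff to Down: q·2 + (1−q)·2 = 2
  -10q + 3 = 2  ⇒  -10q = -1  ⇒  q = 1/10.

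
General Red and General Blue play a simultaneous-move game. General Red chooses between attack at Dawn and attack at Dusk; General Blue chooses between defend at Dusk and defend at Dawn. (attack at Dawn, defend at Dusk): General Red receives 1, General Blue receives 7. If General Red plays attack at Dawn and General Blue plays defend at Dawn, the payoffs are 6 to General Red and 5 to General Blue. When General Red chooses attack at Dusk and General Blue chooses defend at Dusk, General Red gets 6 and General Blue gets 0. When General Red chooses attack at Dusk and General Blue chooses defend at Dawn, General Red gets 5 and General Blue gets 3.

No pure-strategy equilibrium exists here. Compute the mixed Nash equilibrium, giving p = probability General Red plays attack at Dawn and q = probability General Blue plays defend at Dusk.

In a mixed equilibrium General Blue is indifferent between defend at Dusk and defend at Dawn; this condition fixes p.
  General Blue's payoff to defend at Dusk: p·7 + (1−p)·0 = 7p
  General Blue's payoff to defend at Dawn: p·5 + (1−p)·3 = 2p + 3
  7p = 2p + 3  ⇒  5p = 3  ⇒  p = 3/5.
General Red's indifference between attack at Dawn and attack at Dusk determines General Blue's mixing probability q:
  General Red's expected payoff from attack at Dawn: q·1 + (1−q)·6 = -5q + 6
  General Red's expected payoff from attack at Dusk: q·6 + (1−q)·5 = q + 5
  -5q + 6 = q + 5  ⇒  -6q = -1  ⇒  q = 1/6.

p = 3/5, q = 1/6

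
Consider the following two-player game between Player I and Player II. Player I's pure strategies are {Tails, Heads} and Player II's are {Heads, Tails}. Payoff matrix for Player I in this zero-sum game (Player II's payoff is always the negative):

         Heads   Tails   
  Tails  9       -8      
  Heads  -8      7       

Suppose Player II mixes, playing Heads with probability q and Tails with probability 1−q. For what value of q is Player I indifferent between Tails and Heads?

In a mixed equilibrium Player I is indifferent between Tails and Heads; this condition fixes q.
  Player I's payoff to Tails: q·9 + (1−q)·(-8) = 17q - 8
  Player I's payoff to Heads: q·(-8) + (1−q)·7 = -15q + 7
  17q - 8 = -15q + 7  ⇒  32q = 15  ⇒  q = 15/32.

q = 15/32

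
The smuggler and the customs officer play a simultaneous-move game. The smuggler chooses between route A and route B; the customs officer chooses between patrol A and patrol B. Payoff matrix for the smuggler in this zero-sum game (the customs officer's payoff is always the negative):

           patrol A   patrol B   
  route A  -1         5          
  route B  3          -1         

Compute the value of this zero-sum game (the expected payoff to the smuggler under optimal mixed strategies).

v = 7/5

The smuggler's indifference between route A and route B determines the customs officer's mixing probability q:
  the smuggler's payoff to route A: q·(-1) + (1−q)·5 = -6q + 5
  the smuggler's payoff to route B: q·3 + (1−q)·(-1) = 4q - 1
  -6q + 5 = 4q - 1  ⇒  -10q = -6  ⇒  q = 3/5.
The value is the smuggler's expected payoff against this mix (using route A): (3/5)·(-1) + (2/5)·5 = 7/5.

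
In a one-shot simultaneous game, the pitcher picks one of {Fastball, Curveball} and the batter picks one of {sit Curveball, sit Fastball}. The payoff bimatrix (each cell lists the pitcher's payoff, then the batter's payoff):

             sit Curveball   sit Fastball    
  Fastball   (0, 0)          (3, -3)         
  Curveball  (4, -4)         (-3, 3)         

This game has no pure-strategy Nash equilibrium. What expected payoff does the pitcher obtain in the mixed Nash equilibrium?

The pitcher's indifference between Fastball and Curveball determines the batter's mixing probability q:
  the pitcher's expected payoff from Fastball: q·0 + (1−q)·3 = -3q + 3
  the pitcher's expected payoff from Curveball: q·4 + (1−q)·(-3) = 7q - 3
  -3q + 3 = 7q - 3  ⇒  -10q = -6  ⇒  q = 3/5.
At equilibrium the pitcher is indifferent across rows, so the pitcher's payoff equals the payoff from Fastball: (3/5)·0 + (2/5)·3 = 6/5.

6/5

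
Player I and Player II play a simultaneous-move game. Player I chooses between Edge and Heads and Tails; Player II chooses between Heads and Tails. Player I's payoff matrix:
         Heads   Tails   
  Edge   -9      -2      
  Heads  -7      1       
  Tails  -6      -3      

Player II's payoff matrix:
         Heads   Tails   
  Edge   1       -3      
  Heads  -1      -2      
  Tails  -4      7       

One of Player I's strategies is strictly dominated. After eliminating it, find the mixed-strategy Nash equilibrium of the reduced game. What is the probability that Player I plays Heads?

p = 11/12

Player I's strategy Edge is strictly dominated by Heads: -7 > -9 and 1 > -2. Eliminate Edge.
Set Player II's expected payoff from Heads equal to that from Tails:
  Player II's expected payoff from Heads: p·(-1) + (1−p)·(-4) = 3p - 4
  Player II's expected payoff from Tails: p·(-2) + (1−p)·7 = -9p + 7
  3p - 4 = -9p + 7  ⇒  12p = 11  ⇒  p = 11/12.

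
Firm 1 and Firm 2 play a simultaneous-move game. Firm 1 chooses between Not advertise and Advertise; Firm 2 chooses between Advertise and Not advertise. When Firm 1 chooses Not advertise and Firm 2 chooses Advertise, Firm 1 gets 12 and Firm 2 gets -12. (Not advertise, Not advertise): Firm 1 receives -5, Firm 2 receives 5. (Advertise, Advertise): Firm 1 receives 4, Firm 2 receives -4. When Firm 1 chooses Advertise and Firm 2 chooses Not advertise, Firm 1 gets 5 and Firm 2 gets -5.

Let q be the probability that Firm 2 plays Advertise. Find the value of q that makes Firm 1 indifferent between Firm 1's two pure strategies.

q = 5/9

For Firm 1 to be willing to mix, Firm 1 must be indifferent between Not advertise and Advertise, which pins down Firm 2's mix.
  Firm 1's payoff from Not advertise: q·12 + (1−q)·(-5) = 17q - 5
  Firm 1's payoff from Advertise: q·4 + (1−q)·5 = -q + 5
  17q - 5 = -q + 5  ⇒  18q = 10  ⇒  q = 5/9.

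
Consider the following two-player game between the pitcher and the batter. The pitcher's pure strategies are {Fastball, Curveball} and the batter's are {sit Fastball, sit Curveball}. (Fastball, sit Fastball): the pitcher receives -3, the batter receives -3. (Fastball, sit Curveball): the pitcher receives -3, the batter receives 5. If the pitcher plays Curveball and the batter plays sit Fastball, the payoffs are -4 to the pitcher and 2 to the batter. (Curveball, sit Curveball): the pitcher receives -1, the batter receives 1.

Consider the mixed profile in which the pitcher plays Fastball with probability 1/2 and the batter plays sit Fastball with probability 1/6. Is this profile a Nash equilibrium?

Given the pitcher's mix p = 1/2, the batter's payoff from sit Fastball is -1/2 but from sit Curveball is 3. The batter strictly prefers sit Curveball, so the batter would not mix.
So the proposed profile is not a Nash equilibrium.

No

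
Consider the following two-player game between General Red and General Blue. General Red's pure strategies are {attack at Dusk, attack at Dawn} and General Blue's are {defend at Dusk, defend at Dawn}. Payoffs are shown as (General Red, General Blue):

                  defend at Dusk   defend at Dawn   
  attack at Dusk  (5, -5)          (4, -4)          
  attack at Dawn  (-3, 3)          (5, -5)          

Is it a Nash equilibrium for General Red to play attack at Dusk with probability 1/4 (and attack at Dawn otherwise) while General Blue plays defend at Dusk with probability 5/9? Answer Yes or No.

No

Given General Red's mix p = 1/4, General Blue's payoff from defend at Dusk is 1 but from defend at Dawn is -19/4. General Blue strictly prefers defend at Dusk, so General Blue would not mix.
So the proposed profile is not a Nash equilibrium.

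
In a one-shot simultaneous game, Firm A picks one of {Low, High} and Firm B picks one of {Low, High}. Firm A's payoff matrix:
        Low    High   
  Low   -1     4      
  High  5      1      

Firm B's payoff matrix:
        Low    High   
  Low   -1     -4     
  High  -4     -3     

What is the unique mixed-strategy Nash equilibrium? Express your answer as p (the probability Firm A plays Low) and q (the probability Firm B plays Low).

p = 1/4, q = 1/3

Firm B's indifference between Low and High determines Firm A's mixing probability p:
  Firm B's payoff to Low: p·(-1) + (1−p)·(-4) = 3p - 4
  Firm B's payoff to High: p·(-4) + (1−p)·(-3) = -p - 3
  3p - 4 = -p - 3  ⇒  4p = 1  ⇒  p = 1/4.
Set Firm A's expected payoff from Low equal to that from High:
  Firm A's payoff to Low: q·(-1) + (1−q)·4 = -5q + 4
  Firm A's payoff to High: q·5 + (1−q)·1 = 4q + 1
  -5q + 4 = 4q + 1  ⇒  -9q = -3  ⇒  q = 1/3.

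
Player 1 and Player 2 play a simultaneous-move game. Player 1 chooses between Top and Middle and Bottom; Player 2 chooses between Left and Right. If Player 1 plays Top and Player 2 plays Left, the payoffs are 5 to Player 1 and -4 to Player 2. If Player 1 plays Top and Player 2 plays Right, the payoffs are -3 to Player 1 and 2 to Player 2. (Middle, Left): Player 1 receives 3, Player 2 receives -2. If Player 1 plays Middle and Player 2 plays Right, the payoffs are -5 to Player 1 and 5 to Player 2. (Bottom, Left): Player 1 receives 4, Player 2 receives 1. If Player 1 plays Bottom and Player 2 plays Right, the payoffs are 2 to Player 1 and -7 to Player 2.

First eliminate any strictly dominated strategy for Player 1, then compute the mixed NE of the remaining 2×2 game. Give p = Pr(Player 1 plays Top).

Player 1's strategy Middle is strictly dominated by Top: 5 > 3 and -3 > -5. Eliminate Middle.
For Player 2 to be willing to mix, Player 2 must be indifferent between Left and Right, which pins down Player 1's mix.
  Player 2's payoff from Left: p·(-4) + (1−p)·1 = -5p + 1
  Player 2's payoff from Right: p·2 + (1−p)·(-7) = 9p - 7
  -5p + 1 = 9p - 7  ⇒  -14p = -8  ⇒  p = 4/7.

p = 4/7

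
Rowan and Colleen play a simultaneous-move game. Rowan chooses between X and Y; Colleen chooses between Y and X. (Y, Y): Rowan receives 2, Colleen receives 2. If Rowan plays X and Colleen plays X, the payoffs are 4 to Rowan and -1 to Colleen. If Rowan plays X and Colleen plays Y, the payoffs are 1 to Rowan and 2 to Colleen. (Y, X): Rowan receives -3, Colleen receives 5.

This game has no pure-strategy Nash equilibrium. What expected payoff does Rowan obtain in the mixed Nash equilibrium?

11/8

Rowan's indifference between X and Y determines Colleen's mixing probability q:
  Rowan's payoff from X: q·1 + (1−q)·4 = -3q + 4
  Rowan's payoff from Y: q·2 + (1−q)·(-3) = 5q - 3
  -3q + 4 = 5q - 3  ⇒  -8q = -7  ⇒  q = 7/8.
At equilibrium Rowan is indifferent across rows, so Rowan's payoff equals the payoff from X: (7/8)·1 + (1/8)·4 = 11/8.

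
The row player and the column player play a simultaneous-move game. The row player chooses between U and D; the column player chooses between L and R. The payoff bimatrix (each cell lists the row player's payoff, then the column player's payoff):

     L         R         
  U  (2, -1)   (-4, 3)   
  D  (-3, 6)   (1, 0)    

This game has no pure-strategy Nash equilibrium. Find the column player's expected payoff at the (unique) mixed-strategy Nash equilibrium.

9/5

For the column player to be willing to mix, the column player must be indifferent between L and R, which pins down the row player's mix.
  the column player's payoff from L: p·(-1) + (1−p)·6 = -7p + 6
  the column player's payoff from R: p·3 + (1−p)·0 = 3p
  -7p + 6 = 3p  ⇒  -10p = -6  ⇒  p = 3/5.
At equilibrium the column player is indifferent across columns, so the column player's payoff equals the payoff from L: (3/5)·(-1) + (2/5)·6 = 9/5.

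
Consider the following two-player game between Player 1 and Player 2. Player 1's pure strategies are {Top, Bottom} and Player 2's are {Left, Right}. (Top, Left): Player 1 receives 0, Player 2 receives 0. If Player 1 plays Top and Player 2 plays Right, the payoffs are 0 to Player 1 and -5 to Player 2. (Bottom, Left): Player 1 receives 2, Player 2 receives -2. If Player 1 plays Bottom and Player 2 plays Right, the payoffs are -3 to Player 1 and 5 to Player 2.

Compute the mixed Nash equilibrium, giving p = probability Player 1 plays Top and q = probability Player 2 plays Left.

Player 2's indifference between Left and Right determines Player 1's mixing probability p:
  Player 2's expected payoff from Left: p·0 + (1−p)·(-2) = 2p - 2
  Player 2's expected payoff from Right: p·(-5) + (1−p)·5 = -10p + 5
  2p - 2 = -10p + 5  ⇒  12p = 7  ⇒  p = 7/12.
In a mixed equilibrium Player 1 is indifferent between Top and Bottom; this condition fixes q.
  Player 1's payoff to Top: q·0 + (1−q)·0 = 0
  Player 1's payoff to Bottom: q·2 + (1−q)·(-3) = 5q - 3
  0 = 5q - 3  ⇒  -5q = -3  ⇒  q = 3/5.

p = 7/12, q = 3/5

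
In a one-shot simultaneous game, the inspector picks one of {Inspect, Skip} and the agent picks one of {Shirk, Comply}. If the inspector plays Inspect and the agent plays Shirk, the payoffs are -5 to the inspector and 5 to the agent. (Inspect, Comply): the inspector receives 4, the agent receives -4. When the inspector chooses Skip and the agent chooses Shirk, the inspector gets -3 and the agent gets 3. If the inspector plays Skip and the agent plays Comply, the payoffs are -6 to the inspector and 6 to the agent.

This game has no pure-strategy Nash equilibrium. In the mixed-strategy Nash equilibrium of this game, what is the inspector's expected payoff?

The inspector's indifference between Inspect and Skip determines the agent's mixing probability q:
  the inspector's payoff to Inspect: q·(-5) + (1−q)·4 = -9q + 4
  the inspector's payoff to Skip: q·(-3) + (1−q)·(-6) = 3q - 6
  -9q + 4 = 3q - 6  ⇒  -12q = -10  ⇒  q = 5/6.
At equilibrium the inspector is indifferent across rows, so the inspector's payoff equals the payoff from Inspect: (5/6)·(-5) + (1/6)·4 = -7/2.

-7/2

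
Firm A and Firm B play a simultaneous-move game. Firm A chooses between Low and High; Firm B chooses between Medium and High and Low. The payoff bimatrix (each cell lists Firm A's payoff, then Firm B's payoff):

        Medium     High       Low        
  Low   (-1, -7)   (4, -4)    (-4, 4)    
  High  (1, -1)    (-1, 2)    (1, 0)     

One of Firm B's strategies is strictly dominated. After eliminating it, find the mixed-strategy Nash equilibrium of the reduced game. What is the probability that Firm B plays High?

q = 1/2

Firm B's strategy Medium is strictly dominated by High: -4 > -7 and 2 > -1. Eliminate Medium.
In a mixed equilibrium Firm A is indifferent between Low and High; this condition fixes q.
  Firm A's payoff to Low: q·4 + (1−q)·(-4) = 8q - 4
  Firm A's payoff to High: q·(-1) + (1−q)·1 = -2q + 1
  8q - 4 = -2q + 1  ⇒  10q = 5  ⇒  q = 1/2.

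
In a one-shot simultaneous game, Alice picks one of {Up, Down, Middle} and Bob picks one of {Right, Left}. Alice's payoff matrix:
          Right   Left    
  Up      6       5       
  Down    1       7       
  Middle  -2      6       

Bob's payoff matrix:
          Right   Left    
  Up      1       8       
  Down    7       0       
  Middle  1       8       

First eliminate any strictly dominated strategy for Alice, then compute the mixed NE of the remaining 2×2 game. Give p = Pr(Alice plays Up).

Alice's strategy Middle is strictly dominated by Down: 1 > -2 and 7 > 6. Eliminate Middle.
In a mixed equilibrium Bob is indifferent between Right and Left; this condition fixes p.
  Bob's payoff to Right: p·1 + (1−p)·7 = -6p + 7
  Bob's payoff to Left: p·8 + (1−p)·0 = 8p
  -6p + 7 = 8p  ⇒  -14p = -7  ⇒  p = 1/2.

p = 1/2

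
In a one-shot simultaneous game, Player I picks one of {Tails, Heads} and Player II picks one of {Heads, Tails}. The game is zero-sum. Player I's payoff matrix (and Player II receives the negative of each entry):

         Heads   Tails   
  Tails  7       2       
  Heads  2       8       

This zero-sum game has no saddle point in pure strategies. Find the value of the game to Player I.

v = 52/11

Player II's mix must leave Player I indifferent between Tails and Heads.
  Player I's expected payoff from Tails: q·7 + (1−q)·2 = 5q + 2
  Player I's expected payoff from Heads: q·2 + (1−q)·8 = -6q + 8
  5q + 2 = -6q + 8  ⇒  11q = 6  ⇒  q = 6/11.
The value is Player I's expected payoff against this mix (using Tails): (6/11)·7 + (5/11)·2 = 52/11.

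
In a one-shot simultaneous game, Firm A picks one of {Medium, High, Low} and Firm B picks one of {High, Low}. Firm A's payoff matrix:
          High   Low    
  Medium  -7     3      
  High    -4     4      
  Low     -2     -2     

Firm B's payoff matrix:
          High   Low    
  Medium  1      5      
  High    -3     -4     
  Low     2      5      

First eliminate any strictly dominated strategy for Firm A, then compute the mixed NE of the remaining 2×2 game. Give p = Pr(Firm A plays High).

p = 3/4

Firm A's strategy Medium is strictly dominated by High: -4 > -7 and 4 > 3. Eliminate Medium.
Firm B's indifference between High and Low determines Firm A's mixing probability p:
  Firm B's expected payoff from High: p·(-3) + (1−p)·2 = -5p + 2
  Firm B's expected payoff from Low: p·(-4) + (1−p)·5 = -9p + 5
  -5p + 2 = -9p + 5  ⇒  4p = 3  ⇒  p = 3/4.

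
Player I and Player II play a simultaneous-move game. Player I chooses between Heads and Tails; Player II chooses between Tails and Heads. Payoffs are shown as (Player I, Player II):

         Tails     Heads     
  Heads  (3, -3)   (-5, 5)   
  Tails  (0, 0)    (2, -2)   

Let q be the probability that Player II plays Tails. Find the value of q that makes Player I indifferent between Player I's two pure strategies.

q = 7/10

For Player I to be willing to mix, Player I must be indifferent between Heads and Tails, which pins down Player II's mix.
  Player I's payoff to Heads: q·3 + (1−q)·(-5) = 8q - 5
  Player I's payoff to Tails: q·0 + (1−q)·2 = -2q + 2
  8q - 5 = -2q + 2  ⇒  10q = 7  ⇒  q = 7/10.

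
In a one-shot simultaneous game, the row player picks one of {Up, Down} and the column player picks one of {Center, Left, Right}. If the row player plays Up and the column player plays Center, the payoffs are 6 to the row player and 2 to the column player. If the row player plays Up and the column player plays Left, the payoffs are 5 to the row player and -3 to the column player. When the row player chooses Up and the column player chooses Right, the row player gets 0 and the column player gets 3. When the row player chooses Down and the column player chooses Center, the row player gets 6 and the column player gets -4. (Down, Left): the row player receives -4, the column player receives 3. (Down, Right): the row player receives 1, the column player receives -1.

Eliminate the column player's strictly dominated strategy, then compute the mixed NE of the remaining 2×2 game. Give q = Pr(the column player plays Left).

q = 1/10

The column player's strategy Center is strictly dominated by Right: 3 > 2 and -1 > -4. Eliminate Center.
The row player's indifference between Up and Down determines the column player's mixing probability q:
  the row player's payoff from Up: q·5 + (1−q)·0 = 5q
  the row player's payoff from Down: q·(-4) + (1−q)·1 = -5q + 1
  5q = -5q + 1  ⇒  10q = 1  ⇒  q = 1/10.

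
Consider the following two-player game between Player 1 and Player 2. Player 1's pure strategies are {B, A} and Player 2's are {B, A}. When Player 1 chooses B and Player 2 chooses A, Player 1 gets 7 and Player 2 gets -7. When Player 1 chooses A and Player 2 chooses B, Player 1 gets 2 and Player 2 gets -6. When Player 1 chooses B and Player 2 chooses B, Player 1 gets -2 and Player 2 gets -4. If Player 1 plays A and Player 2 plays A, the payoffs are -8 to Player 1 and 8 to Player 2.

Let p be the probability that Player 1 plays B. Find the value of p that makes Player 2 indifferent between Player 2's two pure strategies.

p = 14/17

In a mixed equilibrium Player 2 is indifferent between B and A; this condition fixes p.
  Player 2's payoff to B: p·(-4) + (1−p)·(-6) = 2p - 6
  Player 2's payoff to A: p·(-7) + (1−p)·8 = -15p + 8
  2p - 6 = -15p + 8  ⇒  17p = 14  ⇒  p = 14/17.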